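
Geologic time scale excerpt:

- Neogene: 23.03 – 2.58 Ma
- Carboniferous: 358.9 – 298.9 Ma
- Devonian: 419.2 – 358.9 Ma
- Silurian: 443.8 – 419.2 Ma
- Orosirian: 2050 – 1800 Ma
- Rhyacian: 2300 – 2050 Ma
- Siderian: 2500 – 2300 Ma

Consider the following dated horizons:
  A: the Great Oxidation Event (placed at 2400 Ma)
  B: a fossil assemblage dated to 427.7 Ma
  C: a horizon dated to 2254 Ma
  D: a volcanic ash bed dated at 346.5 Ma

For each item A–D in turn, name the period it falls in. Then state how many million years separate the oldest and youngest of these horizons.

A — Siderian; B — Silurian; C — Rhyacian; D — Carboniferous; span 2053.5 million years

A: 2400 Ma lies in 2500–2300 Ma, so Siderian.
B: 427.7 Ma lies in 443.8–419.2 Ma, so Silurian.
C: 2254 Ma lies in 2300–2050 Ma, so Rhyacian.
D: 346.5 Ma lies in 358.9–298.9 Ma, so Carboniferous.
Oldest = 2400 Ma, youngest = 346.5 Ma → span 2053.5 Myr.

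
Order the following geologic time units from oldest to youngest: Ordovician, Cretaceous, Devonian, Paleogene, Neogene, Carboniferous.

Era membership (oldest first within each) — Paleozoic: Ordovician, Devonian, Carboniferous; Mesozoic: Cretaceous; Cenozoic: Paleogene, Neogene. Paleozoic precedes Mesozoic, which precedes Cenozoic. Concatenating the groups in that era order gives oldest to youngest directly.

Ordovician, then Devonian, then Carboniferous, then Cretaceous, then Paleogene, then Neogene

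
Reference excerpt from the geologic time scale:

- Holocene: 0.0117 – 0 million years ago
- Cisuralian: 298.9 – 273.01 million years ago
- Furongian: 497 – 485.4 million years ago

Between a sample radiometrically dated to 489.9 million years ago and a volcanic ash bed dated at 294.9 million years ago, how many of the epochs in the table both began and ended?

Checking each listed span, none has both start < 489.9 Ma and end > 294.9 Ma — every epoch straddles one of the two dates or lies outside them — so the count is 0.

0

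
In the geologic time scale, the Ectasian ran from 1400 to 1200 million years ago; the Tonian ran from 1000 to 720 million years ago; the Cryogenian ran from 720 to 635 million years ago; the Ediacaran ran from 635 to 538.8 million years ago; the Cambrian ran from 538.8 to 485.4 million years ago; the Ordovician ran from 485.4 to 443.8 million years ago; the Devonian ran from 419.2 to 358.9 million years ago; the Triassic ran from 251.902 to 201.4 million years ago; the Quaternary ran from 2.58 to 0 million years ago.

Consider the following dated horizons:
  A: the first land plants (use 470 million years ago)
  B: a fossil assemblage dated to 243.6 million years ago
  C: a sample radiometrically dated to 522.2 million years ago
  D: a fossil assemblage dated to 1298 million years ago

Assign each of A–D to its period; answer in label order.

A — Ordovician; B — Triassic; C — Cambrian; D — Ectasian

Match each age against the start–end ranges in the excerpt: A = 470 Ma → Ordovician (485.4–443.8); B = 243.6 Ma → Triassic (251.902–201.4); C = 522.2 Ma → Cambrian (538.8–485.4); D = 1298 Ma → Ectasian (1400–1200).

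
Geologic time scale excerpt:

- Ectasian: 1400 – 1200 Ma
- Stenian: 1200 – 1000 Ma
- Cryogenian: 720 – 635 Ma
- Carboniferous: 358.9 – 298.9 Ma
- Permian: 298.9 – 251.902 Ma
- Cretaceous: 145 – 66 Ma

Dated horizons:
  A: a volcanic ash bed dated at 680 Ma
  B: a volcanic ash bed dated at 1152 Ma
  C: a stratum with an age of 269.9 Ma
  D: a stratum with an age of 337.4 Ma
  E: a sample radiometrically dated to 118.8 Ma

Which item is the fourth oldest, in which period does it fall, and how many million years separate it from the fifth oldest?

Larger Ma means older, so oldest first: B 1152 > A 680 > D 337.4 > C 269.9 > E 118.8.
Counting 4 along gives C (269.9 Ma); the excerpt puts that inside the Permian, 298.9–251.902 Ma.
Next in line is E (118.8 Ma), and 269.9 − 118.8 = 151.1 Myr.

C, in the Permian; 151.1 million years to E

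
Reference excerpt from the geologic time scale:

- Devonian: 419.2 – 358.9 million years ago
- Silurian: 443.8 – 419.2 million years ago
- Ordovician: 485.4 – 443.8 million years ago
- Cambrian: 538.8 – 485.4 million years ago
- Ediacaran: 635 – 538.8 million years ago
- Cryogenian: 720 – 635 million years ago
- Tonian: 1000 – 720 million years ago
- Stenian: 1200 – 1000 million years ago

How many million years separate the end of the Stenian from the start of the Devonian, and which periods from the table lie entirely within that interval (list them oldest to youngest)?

580.8 million years; Tonian, Cryogenian, Ediacaran, Cambrian, Ordovician, Silurian

The Stenian closes at 1000 Ma and the Devonian opens at 419.2 Ma, so the interval is 1000 − 419.2 = 580.8 Myr.
A period fits inside if it starts at or after 1000 Ma and ends at or before 419.2 Ma; oldest first that gives Tonian, Cryogenian, Ediacaran, Cambrian, Ordovician, Silurian.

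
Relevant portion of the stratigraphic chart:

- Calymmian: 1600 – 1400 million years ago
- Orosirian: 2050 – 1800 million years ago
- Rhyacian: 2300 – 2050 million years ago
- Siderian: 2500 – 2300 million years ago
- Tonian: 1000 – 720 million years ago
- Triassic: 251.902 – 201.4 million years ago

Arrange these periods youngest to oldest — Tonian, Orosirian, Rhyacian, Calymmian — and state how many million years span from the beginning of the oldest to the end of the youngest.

Start ages (Ma): Rhyacian 2300, Orosirian 2050, Calymmian 1600, Tonian 1000.
Ordered youngest to oldest: Tonian, Calymmian, Orosirian, Rhyacian.
Span = 2300 − 720 = 1580 Myr.

Tonian, Calymmian, Orosirian, Rhyacian; total span 1580 Myr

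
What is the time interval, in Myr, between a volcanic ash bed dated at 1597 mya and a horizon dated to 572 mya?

1597 − 572 = 1025 million years.

1025 million years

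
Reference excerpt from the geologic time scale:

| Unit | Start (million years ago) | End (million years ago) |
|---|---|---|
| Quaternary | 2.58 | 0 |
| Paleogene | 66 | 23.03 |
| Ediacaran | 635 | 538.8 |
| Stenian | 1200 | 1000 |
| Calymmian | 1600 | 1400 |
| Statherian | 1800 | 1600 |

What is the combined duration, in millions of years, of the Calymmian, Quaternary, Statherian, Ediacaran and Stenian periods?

Each duration: Calymmian = 200; Quaternary = 2.58; Statherian = 200; Ediacaran = 96.2; Stenian = 200.
Sum: 200 + 2.58 + 200 + 96.2 + 200 = 698.78 Myr.

698.78 million years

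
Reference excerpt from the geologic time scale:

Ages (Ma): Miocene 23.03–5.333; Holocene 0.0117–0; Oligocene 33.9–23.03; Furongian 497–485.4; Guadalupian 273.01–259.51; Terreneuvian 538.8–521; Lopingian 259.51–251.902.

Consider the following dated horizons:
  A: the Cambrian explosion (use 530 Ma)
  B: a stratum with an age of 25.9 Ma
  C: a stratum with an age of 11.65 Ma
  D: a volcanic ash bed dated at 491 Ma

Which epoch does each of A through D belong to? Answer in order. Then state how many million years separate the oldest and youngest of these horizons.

A — Terreneuvian; B — Oligocene; C — Miocene; D — Furongian; span 518.35 million years

A: 530 Ma lies in 538.8–521 Ma, so Terreneuvian.
B: 25.9 Ma lies in 33.9–23.03 Ma, so Oligocene.
C: 11.65 Ma lies in 23.03–5.333 Ma, so Miocene.
D: 491 Ma lies in 497–485.4 Ma, so Furongian.
Oldest = 530 Ma, youngest = 11.65 Ma → span 518.35 Myr.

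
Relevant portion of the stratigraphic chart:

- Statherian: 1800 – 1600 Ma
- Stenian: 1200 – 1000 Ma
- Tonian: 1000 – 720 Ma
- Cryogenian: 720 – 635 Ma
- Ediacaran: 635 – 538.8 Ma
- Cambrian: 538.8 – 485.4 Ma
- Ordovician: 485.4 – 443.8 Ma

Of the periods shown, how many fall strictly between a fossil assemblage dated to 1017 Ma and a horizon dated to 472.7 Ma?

The older date is 1017 Ma and the younger is 472.7 Ma.
Periods with start < 1017 and end > 472.7 Ma: Tonian (1000–720), Cryogenian (720–635), Ediacaran (635–538.8), Cambrian (538.8–485.4).
That is 4 complete periods.

4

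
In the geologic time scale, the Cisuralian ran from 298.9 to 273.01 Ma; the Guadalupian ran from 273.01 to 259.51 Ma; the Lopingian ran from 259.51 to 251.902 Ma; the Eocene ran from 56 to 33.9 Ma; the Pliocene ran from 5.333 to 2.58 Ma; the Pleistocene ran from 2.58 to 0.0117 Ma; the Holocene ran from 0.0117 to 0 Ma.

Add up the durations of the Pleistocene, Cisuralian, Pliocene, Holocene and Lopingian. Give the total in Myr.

38.831 million years

Duration is start − end for each: (2.58 − 0.0117) + (298.9 − 273.01) + (5.333 − 2.58) + (0.0117 − 0) + (259.51 − 251.902).
That is 2.5683 + 25.89 + 2.753 + 0.0117 + 7.608, which totals 38.831 million years.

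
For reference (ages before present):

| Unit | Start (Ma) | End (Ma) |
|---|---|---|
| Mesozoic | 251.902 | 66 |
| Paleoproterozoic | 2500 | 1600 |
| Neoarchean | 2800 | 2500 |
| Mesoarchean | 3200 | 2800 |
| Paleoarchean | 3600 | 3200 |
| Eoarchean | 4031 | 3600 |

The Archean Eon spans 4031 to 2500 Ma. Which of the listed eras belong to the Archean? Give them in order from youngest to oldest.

Neoarchean, Mesoarchean, Paleoarchean, Eoarchean

Eras with both bounds inside 4031–2500 Ma: Neoarchean (2800–2500), Mesoarchean (3200–2800), Paleoarchean (3600–3200), Eoarchean (4031–3600).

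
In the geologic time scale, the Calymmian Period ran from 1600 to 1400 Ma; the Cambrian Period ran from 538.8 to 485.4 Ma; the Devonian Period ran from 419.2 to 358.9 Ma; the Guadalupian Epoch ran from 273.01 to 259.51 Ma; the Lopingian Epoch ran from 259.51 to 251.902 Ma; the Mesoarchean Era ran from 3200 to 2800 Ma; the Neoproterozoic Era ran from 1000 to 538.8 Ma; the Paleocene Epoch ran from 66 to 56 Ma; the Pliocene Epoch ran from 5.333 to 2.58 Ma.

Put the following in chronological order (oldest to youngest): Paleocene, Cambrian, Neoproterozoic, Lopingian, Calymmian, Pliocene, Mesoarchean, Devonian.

Read off each span (Ma): Paleocene 66–56; Cambrian 538.8–485.4; Neoproterozoic 1000–538.8; Lopingian 259.51–251.902; Calymmian 1600–1400; Pliocene 5.333–2.58; Mesoarchean 3200–2800; Devonian 419.2–358.9.
Larger Ma is older, so oldest→youngest is Mesoarchean, Calymmian, Neoproterozoic, Cambrian, Devonian, Lopingian, Paleocene, Pliocene.

Mesoarchean, Calymmian, Neoproterozoic, Cambrian, Devonian, Lopingian, Paleocene, Pliocene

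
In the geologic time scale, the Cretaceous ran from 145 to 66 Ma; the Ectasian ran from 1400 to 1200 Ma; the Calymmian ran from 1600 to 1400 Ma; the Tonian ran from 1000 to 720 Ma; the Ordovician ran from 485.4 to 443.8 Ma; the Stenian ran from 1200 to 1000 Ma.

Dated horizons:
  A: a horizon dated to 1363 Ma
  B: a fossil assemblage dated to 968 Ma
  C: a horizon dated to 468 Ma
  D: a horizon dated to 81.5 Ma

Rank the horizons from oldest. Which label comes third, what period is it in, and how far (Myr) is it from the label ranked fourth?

C, in the Ordovician; 386.5 million years to D

Sorted oldest-first by Ma: A (1363), B (968), C (468), D (81.5).
The third oldest is C at 468 Ma, which lies in 485.4–443.8 Ma: the Ordovician.
The fourth oldest is D at 81.5 Ma; separation = |468 − 81.5| = 386.5 Myr.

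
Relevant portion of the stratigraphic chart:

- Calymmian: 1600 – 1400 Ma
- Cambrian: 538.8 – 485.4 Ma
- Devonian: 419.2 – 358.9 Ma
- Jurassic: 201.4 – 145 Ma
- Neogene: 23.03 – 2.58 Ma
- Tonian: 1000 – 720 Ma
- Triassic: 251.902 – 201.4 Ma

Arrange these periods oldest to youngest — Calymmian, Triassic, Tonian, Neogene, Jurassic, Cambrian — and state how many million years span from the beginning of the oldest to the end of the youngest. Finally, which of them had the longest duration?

Start ages (Ma): Calymmian 1600, Tonian 1000, Cambrian 538.8, Triassic 251.902, Jurassic 201.4, Neogene 23.03.
Ordered oldest to youngest: Calymmian, Tonian, Cambrian, Triassic, Jurassic, Neogene.
Span = 1600 − 2.58 = 1597.42 Myr.
Durations: Cambrian 53.4, Jurassic 56.4, Triassic 50.502, Tonian 280, Neogene 20.45, Calymmian 200 → longest is Tonian (280 Myr).

Calymmian, Tonian, Cambrian, Triassic, Jurassic, Neogene; total span 1597.42 Myr; longest is Tonian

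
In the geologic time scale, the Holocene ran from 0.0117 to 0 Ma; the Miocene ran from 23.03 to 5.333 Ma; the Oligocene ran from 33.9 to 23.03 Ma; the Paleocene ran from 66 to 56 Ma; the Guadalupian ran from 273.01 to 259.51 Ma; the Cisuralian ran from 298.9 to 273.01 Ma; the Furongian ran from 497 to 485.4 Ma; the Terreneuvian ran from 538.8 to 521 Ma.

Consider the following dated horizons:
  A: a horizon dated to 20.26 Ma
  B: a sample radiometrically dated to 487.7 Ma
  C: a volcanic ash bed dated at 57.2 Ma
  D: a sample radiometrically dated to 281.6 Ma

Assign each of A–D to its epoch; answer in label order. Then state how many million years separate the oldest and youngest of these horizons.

A: 20.26 Ma lies in 23.03–5.333 Ma, so Miocene.
B: 487.7 Ma lies in 497–485.4 Ma, so Furongian.
C: 57.2 Ma lies in 66–56 Ma, so Paleocene.
D: 281.6 Ma lies in 298.9–273.01 Ma, so Cisuralian.
Oldest = 487.7 Ma, youngest = 20.26 Ma → span 467.44 Myr.

A — Miocene; B — Furongian; C — Paleocene; D — Cisuralian; span 467.44 million years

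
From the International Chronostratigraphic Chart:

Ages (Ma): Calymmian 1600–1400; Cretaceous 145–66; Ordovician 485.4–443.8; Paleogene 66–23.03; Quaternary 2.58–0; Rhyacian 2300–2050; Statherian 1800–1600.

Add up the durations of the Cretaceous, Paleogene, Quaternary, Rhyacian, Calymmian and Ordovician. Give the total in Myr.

616.15 million years

Each duration: Cretaceous = 79; Paleogene = 42.97; Quaternary = 2.58; Rhyacian = 250; Calymmian = 200; Ordovician = 41.6.
Sum: 79 + 42.97 + 2.58 + 250 + 200 + 41.6 = 616.15 Myr.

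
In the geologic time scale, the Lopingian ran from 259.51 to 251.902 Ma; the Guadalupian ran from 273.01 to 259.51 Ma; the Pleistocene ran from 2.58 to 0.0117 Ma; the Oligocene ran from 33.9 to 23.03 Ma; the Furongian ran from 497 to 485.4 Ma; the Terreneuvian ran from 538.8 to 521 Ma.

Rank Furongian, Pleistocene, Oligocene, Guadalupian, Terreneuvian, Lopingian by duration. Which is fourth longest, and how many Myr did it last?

Start − end for each: Furongian 497 − 485.4 = 11.6; Pleistocene 2.58 − 0.0117 = 2.5683; Oligocene 33.9 − 23.03 = 10.87; Guadalupian 273.01 − 259.51 = 13.5; Terreneuvian 538.8 − 521 = 17.8; Lopingian 259.51 − 251.902 = 7.608.
Ranking these from longest: Terreneuvian > Guadalupian > Furongian > Oligocene > Lopingian > Pleistocene.
Position 4 in that ranking is Oligocene, which lasted 10.87 Myr.

Oligocene, 10.87 million years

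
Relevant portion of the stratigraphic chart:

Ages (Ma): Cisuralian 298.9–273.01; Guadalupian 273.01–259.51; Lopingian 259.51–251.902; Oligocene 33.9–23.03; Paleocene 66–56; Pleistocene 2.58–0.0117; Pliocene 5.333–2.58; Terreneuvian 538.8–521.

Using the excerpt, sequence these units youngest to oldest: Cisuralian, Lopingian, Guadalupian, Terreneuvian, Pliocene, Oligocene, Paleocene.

Sorting by start age (ascending Ma, since larger Ma = older): Pliocene start 5.333, Oligocene start 33.9, Paleocene start 66, Lopingian start 259.51, Guadalupian start 273.01, Cisuralian start 298.9, Terreneuvian start 538.8.

Pliocene, then Oligocene, then Paleocene, then Lopingian, then Guadalupian, then Cisuralian, then Terreneuvian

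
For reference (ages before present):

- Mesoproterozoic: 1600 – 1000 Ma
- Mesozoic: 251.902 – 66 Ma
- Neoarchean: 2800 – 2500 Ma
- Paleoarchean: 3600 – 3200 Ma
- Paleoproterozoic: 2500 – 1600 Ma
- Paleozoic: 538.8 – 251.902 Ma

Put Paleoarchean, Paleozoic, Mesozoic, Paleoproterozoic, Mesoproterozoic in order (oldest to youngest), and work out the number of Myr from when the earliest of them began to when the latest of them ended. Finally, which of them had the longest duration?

From the excerpt: Paleoarchean 3600–3200; Paleozoic 538.8–251.902; Mesozoic 251.902–66; Paleoproterozoic 2500–1600; Mesoproterozoic 1600–1000 (Ma).
Larger Ma is earlier, so the oldest is Paleoarchean and the youngest is Mesozoic; oldest to youngest: Paleoarchean, Paleoproterozoic, Mesoproterozoic, Paleozoic, Mesozoic.
Oldest start 3600 minus youngest end 66 gives 3534 Myr overall.
Individual lengths (start − end): Mesoproterozoic 600; Paleoarchean 400; Paleoproterozoic 900; Mesozoic 185.902; Paleozoic 286.898. The largest is Paleoproterozoic at 900 Myr.

Paleoarchean → Paleoproterozoic → Mesoproterozoic → Paleozoic → Mesozoic; total span 3534 Myr; longest is Paleoproterozoic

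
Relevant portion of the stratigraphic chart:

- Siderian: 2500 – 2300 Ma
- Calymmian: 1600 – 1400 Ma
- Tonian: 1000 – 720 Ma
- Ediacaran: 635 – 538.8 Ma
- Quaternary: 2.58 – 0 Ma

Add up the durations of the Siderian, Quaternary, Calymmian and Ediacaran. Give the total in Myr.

498.78 million years

Each duration: Siderian = 200; Quaternary = 2.58; Calymmian = 200; Ediacaran = 96.2.
Sum: 200 + 2.58 + 200 + 96.2 = 498.78 Myr.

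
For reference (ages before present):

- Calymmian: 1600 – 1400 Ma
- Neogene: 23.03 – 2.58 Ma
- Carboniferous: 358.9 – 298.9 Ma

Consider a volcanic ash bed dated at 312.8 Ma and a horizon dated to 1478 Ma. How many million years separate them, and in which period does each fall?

Elapsed time: 1478 − 312.8 = 1165.2 Myr.
312.8 Ma lies within 358.9–298.9 Ma: Carboniferous.
1478 Ma lies within 1600–1400 Ma: Calymmian.

1165.2 million years apart; the first in the Carboniferous, the second in the Calymmian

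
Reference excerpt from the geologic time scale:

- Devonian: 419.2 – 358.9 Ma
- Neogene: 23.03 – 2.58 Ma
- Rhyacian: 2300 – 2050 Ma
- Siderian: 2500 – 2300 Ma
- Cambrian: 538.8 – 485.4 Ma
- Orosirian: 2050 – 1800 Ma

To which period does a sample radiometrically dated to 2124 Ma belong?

2124 Ma lies between 2300 and 2050 Ma, so it falls in the Rhyacian.

Rhyacian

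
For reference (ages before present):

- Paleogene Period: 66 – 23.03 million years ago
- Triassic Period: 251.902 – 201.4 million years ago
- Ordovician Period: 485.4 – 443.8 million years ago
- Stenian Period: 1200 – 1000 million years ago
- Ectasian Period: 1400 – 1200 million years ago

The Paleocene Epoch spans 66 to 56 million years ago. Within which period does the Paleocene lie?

Paleogene

The Paleocene (66–56 Ma) lies entirely within 66–23.03 Ma, the Paleogene Period.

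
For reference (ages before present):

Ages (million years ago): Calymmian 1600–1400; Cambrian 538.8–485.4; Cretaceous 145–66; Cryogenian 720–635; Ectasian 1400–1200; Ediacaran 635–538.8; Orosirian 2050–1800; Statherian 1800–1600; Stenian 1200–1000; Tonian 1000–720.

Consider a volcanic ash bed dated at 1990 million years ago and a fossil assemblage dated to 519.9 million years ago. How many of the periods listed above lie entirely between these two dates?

1990 Ma sits inside the Orosirian (2050–1800) and 519.9 Ma inside the Cambrian (538.8–485.4); neither of those is wholly between the two dates.
The listed periods lying completely between them are Statherian, Calymmian, Ectasian, Stenian, Tonian, Cryogenian, Ediacaran — 7 in all.

7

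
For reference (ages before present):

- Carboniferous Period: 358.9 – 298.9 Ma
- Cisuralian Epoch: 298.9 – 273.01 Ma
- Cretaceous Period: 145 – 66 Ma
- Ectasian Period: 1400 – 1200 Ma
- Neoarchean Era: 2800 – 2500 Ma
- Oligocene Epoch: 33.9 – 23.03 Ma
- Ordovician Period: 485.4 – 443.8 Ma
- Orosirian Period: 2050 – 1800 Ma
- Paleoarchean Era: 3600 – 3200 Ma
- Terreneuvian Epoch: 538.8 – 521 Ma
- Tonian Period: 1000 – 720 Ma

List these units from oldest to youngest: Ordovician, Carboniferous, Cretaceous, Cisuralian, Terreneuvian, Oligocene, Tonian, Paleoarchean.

Paleoarchean, Tonian, Terreneuvian, Ordovician, Carboniferous, Cisuralian, Cretaceous, Oligocene

The oldest of these is Paleoarchean (starts 3600 Ma) and the youngest is Oligocene (ends 23.03 Ma).
In between, by decreasing start age: Tonian (1000), Terreneuvian (538.8), Ordovician (485.4), Carboniferous (358.9), Cisuralian (298.9), Cretaceous (145).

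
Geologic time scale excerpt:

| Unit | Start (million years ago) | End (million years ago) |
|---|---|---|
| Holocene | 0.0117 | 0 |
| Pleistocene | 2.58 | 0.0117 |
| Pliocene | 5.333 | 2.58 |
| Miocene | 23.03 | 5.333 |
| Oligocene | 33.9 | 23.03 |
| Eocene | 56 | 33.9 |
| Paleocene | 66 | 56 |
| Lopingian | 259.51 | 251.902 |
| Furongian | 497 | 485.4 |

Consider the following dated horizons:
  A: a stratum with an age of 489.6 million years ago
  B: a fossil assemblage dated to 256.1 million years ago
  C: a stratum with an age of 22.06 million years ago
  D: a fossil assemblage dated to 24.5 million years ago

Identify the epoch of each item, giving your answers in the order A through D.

Match each age against the start–end ranges in the excerpt: A = 489.6 Ma → Furongian (497–485.4); B = 256.1 Ma → Lopingian (259.51–251.902); C = 22.06 Ma → Miocene (23.03–5.333); D = 24.5 Ma → Oligocene (33.9–23.03).

A — Furongian; B — Lopingian; C — Miocene; D — Oligocene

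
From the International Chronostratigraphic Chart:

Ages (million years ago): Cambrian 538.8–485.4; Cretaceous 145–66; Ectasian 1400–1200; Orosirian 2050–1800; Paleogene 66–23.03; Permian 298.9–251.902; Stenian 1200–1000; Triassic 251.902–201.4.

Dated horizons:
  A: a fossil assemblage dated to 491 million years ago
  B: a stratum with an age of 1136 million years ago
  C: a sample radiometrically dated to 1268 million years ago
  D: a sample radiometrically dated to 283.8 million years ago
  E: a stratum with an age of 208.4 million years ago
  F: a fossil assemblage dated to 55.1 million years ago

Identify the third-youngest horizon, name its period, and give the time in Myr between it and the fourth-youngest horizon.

D, in the Permian; 207.2 million years to A

Sorted youngest-first by Ma: F (55.1), E (208.4), D (283.8), A (491), B (1136), C (1268).
The third youngest is D at 283.8 Ma, which lies in 298.9–251.902 Ma: the Permian.
The fourth youngest is A at 491 Ma; separation = |283.8 − 491| = 207.2 Myr.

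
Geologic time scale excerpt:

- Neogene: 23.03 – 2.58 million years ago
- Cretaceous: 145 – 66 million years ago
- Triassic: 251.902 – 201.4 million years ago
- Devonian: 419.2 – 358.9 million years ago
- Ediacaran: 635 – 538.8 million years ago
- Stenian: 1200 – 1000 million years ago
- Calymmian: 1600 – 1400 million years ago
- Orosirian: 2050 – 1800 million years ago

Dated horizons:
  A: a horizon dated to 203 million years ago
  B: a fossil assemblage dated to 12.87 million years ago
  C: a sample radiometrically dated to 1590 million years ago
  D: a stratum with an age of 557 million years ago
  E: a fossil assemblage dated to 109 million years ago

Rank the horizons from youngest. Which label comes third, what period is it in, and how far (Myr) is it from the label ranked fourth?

A, in the Triassic; 354 million years to D

Smaller Ma means younger, so youngest first: B 12.87 < E 109 < A 203 < D 557 < C 1590.
Counting 3 along gives A (203 Ma); the excerpt puts that inside the Triassic, 251.902–201.4 Ma.
Next in line is D (557 Ma), and 557 − 203 = 354 Myr.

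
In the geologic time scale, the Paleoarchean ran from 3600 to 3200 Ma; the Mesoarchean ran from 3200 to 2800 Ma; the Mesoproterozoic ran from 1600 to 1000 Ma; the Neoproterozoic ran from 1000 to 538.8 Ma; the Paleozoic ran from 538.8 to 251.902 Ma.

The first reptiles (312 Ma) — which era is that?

Paleozoic

312 Ma lies between 538.8 and 251.902 Ma, so it falls in the Paleozoic.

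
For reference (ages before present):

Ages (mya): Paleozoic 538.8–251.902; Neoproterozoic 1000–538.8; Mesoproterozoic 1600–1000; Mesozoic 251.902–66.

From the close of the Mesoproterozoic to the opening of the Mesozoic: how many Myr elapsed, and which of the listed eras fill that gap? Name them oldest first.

748.098 million years; Neoproterozoic, Paleozoic

The Mesoproterozoic closes at 1000 Ma and the Mesozoic opens at 251.902 Ma, so the interval is 1000 − 251.902 = 748.098 Myr.
An era fits inside if it starts at or after 1000 Ma and ends at or before 251.902 Ma; oldest first that gives Neoproterozoic, Paleozoic.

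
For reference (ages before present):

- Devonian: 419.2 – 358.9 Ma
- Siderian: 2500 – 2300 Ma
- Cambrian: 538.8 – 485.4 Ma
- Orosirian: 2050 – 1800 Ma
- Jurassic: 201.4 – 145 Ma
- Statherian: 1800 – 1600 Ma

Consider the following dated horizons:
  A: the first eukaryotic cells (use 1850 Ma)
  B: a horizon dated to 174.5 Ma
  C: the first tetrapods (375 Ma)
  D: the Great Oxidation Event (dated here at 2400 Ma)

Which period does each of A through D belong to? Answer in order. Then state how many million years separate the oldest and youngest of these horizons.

A: 1850 Ma lies in 2050–1800 Ma, so Orosirian.
B: 174.5 Ma lies in 201.4–145 Ma, so Jurassic.
C: 375 Ma lies in 419.2–358.9 Ma, so Devonian.
D: 2400 Ma lies in 2500–2300 Ma, so Siderian.
Oldest = 2400 Ma, youngest = 174.5 Ma → span 2225.5 Myr.

A — Orosirian; B — Jurassic; C — Devonian; D — Siderian; span 2225.5 million years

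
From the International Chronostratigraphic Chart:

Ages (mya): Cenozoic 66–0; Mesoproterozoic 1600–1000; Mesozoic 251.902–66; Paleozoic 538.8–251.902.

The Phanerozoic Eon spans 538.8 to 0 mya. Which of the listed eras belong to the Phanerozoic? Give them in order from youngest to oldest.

Cenozoic, Mesozoic, Paleozoic

Eras with both bounds inside 538.8–0 Ma: Cenozoic (66–0), Mesozoic (251.902–66), Paleozoic (538.8–251.902).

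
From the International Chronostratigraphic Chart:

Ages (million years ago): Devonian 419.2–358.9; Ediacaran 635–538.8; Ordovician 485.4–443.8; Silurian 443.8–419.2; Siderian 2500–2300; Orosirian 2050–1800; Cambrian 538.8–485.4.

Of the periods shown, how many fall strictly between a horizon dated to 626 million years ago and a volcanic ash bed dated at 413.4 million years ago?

3

626 Ma sits inside the Ediacaran (635–538.8) and 413.4 Ma inside the Devonian (419.2–358.9); neither of those is wholly between the two dates.
The listed periods lying completely between them are Cambrian, Ordovician, Silurian — 3 in all.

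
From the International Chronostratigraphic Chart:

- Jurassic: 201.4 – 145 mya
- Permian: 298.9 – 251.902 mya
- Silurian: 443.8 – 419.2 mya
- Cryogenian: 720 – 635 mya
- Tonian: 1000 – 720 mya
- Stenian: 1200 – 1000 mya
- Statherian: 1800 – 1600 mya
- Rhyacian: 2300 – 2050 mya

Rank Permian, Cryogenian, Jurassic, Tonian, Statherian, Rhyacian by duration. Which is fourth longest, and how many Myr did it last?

Cryogenian, 85 million years

Durations: Permian 46.998; Cryogenian 85; Jurassic 56.4; Tonian 280; Statherian 200; Rhyacian 250 Myr.
Sorted longest-first: Tonian (280), Rhyacian (250), Statherian (200), Cryogenian (85), Jurassic (56.4), Permian (46.998).
The fourth longest is Cryogenian at 85 Myr.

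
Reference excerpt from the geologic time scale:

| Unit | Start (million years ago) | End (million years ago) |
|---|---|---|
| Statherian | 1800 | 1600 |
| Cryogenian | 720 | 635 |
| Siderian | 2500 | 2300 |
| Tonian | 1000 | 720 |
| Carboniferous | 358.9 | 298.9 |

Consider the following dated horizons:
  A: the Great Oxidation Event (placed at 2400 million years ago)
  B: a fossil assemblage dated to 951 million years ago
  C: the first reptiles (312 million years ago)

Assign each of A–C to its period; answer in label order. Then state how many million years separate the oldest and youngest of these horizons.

Match each age against the start–end ranges in the excerpt: A = 2400 Ma → Siderian (2500–2300); B = 951 Ma → Tonian (1000–720); C = 312 Ma → Carboniferous (358.9–298.9).
The largest age is 2400 Ma and the smallest is 312 Ma; their difference is 2088 Myr.

A — Siderian; B — Tonian; C — Carboniferous; span 2088 million years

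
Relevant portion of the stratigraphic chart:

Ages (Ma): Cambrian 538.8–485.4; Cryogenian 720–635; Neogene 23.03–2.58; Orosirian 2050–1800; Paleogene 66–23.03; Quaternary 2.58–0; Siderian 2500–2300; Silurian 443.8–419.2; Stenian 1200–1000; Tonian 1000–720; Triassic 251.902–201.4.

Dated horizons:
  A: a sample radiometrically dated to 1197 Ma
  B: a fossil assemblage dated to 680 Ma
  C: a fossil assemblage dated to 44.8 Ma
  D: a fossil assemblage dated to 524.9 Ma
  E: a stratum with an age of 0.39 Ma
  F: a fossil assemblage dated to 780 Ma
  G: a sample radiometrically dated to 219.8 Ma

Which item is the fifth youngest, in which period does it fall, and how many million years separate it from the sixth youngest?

B, in the Cryogenian; 100 million years to F

Smaller Ma means younger, so youngest first: E 0.39 < C 44.8 < G 219.8 < D 524.9 < B 680 < F 780 < A 1197.
Counting 5 along gives B (680 Ma); the excerpt puts that inside the Cryogenian, 720–635 Ma.
Next in line is F (780 Ma), and 780 − 680 = 100 Myr.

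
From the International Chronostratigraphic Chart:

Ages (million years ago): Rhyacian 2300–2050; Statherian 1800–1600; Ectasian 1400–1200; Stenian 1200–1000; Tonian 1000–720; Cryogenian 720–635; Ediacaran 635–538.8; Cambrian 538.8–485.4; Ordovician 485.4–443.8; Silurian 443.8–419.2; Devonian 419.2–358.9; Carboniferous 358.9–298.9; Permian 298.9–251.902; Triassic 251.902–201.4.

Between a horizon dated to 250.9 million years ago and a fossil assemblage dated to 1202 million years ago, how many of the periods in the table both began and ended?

1202 Ma sits inside the Ectasian (1400–1200) and 250.9 Ma inside the Triassic (251.902–201.4); neither of those is wholly between the two dates.
The listed periods lying completely between them are Stenian, Tonian, Cryogenian, Ediacaran, Cambrian, Ordovician, Silurian, Devonian, Carboniferous, Permian — 10 in all.

10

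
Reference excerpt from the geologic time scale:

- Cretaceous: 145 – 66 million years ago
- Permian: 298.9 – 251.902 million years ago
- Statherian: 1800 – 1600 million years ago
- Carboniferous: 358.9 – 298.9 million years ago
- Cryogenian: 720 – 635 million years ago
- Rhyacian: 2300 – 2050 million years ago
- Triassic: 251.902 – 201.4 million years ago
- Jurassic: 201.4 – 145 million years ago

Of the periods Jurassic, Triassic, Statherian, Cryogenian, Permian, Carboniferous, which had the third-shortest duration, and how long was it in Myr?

Durations: Jurassic 56.4; Triassic 50.502; Statherian 200; Cryogenian 85; Permian 46.998; Carboniferous 60 Myr.
Sorted shortest-first: Permian (46.998), Triassic (50.502), Jurassic (56.4), Carboniferous (60), Cryogenian (85), Statherian (200).
The third shortest is Jurassic at 56.4 Myr.

Jurassic, 56.4 million years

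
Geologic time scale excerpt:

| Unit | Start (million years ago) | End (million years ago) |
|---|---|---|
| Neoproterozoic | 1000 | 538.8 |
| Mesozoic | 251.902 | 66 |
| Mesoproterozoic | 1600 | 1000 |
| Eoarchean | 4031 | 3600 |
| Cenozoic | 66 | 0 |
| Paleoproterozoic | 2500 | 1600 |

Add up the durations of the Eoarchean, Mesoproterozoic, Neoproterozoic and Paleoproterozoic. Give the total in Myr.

Duration is start − end for each: (4031 − 3600) + (1600 − 1000) + (1000 − 538.8) + (2500 − 1600).
That is 431 + 600 + 461.2 + 900, which totals 2392.2 million years.

2392.2 million years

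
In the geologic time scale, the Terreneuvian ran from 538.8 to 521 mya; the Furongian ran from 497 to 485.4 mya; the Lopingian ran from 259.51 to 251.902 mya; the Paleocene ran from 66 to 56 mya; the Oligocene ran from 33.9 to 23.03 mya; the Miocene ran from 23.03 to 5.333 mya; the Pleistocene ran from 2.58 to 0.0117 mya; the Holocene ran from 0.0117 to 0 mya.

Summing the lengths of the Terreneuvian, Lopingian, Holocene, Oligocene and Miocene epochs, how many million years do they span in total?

53.9867 million years

Duration is start − end for each: (538.8 − 521) + (259.51 − 251.902) + (0.0117 − 0) + (33.9 − 23.03) + (23.03 − 5.333).
That is 17.8 + 7.608 + 0.0117 + 10.87 + 17.697, which totals 53.9867 million years.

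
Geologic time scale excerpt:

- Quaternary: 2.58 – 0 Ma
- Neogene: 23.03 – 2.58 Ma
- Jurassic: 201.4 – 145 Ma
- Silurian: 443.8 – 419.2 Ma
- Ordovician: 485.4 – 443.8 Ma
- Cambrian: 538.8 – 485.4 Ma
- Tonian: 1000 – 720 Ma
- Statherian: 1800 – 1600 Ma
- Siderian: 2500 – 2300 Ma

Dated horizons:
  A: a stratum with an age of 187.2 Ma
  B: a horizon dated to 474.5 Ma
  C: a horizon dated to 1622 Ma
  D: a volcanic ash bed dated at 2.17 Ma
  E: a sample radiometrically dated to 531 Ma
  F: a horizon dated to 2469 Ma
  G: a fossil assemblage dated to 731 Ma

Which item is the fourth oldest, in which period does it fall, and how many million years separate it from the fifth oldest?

Sorted oldest-first by Ma: F (2469), C (1622), G (731), E (531), B (474.5), A (187.2), D (2.17).
The fourth oldest is E at 531 Ma, which lies in 538.8–485.4 Ma: the Cambrian.
The fifth oldest is B at 474.5 Ma; separation = |531 − 474.5| = 56.5 Myr.

E, in the Cambrian; 56.5 million years to B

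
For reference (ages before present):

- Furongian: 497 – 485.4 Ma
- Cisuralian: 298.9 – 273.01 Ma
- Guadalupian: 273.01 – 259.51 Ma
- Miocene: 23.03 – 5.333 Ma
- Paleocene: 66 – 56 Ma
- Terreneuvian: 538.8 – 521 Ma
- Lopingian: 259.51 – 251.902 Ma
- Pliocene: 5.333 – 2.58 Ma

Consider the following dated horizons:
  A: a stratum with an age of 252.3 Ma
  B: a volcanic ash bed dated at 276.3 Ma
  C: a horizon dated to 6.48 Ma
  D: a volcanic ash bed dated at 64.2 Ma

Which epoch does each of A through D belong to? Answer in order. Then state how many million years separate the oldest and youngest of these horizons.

A — Lopingian; B — Cisuralian; C — Miocene; D — Paleocene; span 269.82 million years

A: 252.3 Ma lies in 259.51–251.902 Ma, so Lopingian.
B: 276.3 Ma lies in 298.9–273.01 Ma, so Cisuralian.
C: 6.48 Ma lies in 23.03–5.333 Ma, so Miocene.
D: 64.2 Ma lies in 66–56 Ma, so Paleocene.
Oldest = 276.3 Ma, youngest = 6.48 Ma → span 269.82 Myr.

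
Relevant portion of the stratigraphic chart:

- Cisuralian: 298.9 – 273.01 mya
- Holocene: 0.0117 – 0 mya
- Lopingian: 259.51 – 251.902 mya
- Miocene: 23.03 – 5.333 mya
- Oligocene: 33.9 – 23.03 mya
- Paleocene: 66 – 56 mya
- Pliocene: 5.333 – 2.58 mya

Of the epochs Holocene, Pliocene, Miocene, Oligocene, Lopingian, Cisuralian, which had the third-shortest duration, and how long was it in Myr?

Start − end for each: Holocene 0.0117 − 0 = 0.0117; Pliocene 5.333 − 2.58 = 2.753; Miocene 23.03 − 5.333 = 17.697; Oligocene 33.9 − 23.03 = 10.87; Lopingian 259.51 − 251.902 = 7.608; Cisuralian 298.9 − 273.01 = 25.89.
Ranking these from shortest: Holocene < Pliocene < Lopingian < Oligocene < Miocene < Cisuralian.
Position 3 in that ranking is Lopingian, which lasted 7.608 Myr.

Lopingian, 7.608 million years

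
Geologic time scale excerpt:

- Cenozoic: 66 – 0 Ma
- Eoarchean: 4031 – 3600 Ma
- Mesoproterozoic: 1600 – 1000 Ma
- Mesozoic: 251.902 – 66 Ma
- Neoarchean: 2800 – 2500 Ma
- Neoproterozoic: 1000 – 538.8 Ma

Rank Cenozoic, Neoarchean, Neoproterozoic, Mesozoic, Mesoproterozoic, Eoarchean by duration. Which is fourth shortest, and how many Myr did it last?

Start − end for each: Cenozoic 66 − 0 = 66; Neoarchean 2800 − 2500 = 300; Neoproterozoic 1000 − 538.8 = 461.2; Mesozoic 251.902 − 66 = 185.902; Mesoproterozoic 1600 − 1000 = 600; Eoarchean 4031 − 3600 = 431.
Ranking these from shortest: Cenozoic < Mesozoic < Neoarchean < Eoarchean < Neoproterozoic < Mesoproterozoic.
Position 4 in that ranking is Eoarchean, which lasted 431 Myr.

Eoarchean, 431 million years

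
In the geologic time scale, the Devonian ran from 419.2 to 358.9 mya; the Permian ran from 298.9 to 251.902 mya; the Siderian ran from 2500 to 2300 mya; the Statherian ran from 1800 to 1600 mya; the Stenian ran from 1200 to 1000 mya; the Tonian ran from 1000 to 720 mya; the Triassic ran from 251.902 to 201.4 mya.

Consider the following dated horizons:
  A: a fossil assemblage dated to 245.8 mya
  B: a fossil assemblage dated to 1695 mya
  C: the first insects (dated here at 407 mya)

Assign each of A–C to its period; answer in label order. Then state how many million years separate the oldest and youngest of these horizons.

A: 245.8 Ma lies in 251.902–201.4 Ma, so Triassic.
B: 1695 Ma lies in 1800–1600 Ma, so Statherian.
C: 407 Ma lies in 419.2–358.9 Ma, so Devonian.
Oldest = 1695 Ma, youngest = 245.8 Ma → span 1449.2 Myr.

A — Triassic; B — Statherian; C — Devonian; span 1449.2 million years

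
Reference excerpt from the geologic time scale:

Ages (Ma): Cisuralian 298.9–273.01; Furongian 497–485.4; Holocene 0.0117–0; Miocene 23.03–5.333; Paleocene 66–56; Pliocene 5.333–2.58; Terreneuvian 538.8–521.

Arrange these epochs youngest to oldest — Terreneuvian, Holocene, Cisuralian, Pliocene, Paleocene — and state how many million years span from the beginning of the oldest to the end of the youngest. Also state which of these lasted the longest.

Holocene → Pliocene → Paleocene → Cisuralian → Terreneuvian; total span 538.8 Myr; longest is Cisuralian

From the excerpt: Terreneuvian 538.8–521; Holocene 0.0117–0; Cisuralian 298.9–273.01; Pliocene 5.333–2.58; Paleocene 66–56 (Ma).
Larger Ma is earlier, so the oldest is Terreneuvian and the youngest is Holocene; youngest to oldest: Holocene, Pliocene, Paleocene, Cisuralian, Terreneuvian.
Oldest start 538.8 minus youngest end 0 gives 538.8 Myr overall.
Individual lengths (start − end): Cisuralian 25.89; Holocene 0.0117; Terreneuvian 17.8; Pliocene 2.753; Paleocene 10. The largest is Cisuralian at 25.89 Myr.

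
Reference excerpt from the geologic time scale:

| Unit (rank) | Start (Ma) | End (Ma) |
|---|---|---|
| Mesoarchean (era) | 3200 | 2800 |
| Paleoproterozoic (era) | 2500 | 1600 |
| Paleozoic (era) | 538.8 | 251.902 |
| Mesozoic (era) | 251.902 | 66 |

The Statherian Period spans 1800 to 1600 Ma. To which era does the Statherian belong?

The Statherian (1800–1600 Ma) lies entirely within 2500–1600 Ma, the Paleoproterozoic Era.

Paleoproterozoic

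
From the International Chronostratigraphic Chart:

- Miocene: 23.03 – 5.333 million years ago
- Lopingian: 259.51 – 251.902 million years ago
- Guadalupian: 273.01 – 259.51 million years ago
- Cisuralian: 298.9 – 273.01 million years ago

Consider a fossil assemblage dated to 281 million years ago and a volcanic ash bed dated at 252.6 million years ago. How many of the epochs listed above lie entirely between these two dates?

281 Ma sits inside the Cisuralian (298.9–273.01) and 252.6 Ma inside the Lopingian (259.51–251.902); neither of those is wholly between the two dates.
The listed epochs lying completely between them are Guadalupian — 1 in all.

1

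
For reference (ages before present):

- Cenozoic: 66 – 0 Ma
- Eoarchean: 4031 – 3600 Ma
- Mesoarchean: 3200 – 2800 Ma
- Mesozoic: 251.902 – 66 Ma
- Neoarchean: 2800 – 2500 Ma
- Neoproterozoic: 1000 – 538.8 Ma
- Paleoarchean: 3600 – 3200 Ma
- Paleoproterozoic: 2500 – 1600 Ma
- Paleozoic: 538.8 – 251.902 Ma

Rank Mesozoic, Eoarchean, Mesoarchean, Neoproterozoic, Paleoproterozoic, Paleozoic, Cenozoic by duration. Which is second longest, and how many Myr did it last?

Start − end for each: Mesozoic 251.902 − 66 = 185.902; Eoarchean 4031 − 3600 = 431; Mesoarchean 3200 − 2800 = 400; Neoproterozoic 1000 − 538.8 = 461.2; Paleoproterozoic 2500 − 1600 = 900; Paleozoic 538.8 − 251.902 = 286.898; Cenozoic 66 − 0 = 66.
Ranking these from longest: Paleoproterozoic > Neoproterozoic > Eoarchean > Mesoarchean > Paleozoic > Mesozoic > Cenozoic.
Position 2 in that ranking is Neoproterozoic, which lasted 461.2 Myr.

Neoproterozoic, 461.2 million years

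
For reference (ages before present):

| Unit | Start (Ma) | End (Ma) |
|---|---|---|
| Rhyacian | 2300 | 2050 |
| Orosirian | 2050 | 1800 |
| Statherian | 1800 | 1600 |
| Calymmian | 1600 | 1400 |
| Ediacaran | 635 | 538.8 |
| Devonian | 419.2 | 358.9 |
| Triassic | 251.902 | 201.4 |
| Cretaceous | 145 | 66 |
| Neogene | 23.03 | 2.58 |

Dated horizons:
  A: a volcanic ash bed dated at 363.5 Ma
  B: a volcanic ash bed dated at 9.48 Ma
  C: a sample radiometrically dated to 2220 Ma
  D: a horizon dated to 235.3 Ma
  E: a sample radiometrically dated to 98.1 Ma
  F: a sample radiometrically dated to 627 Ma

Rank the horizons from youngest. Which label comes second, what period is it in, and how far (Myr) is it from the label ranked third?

E, in the Cretaceous; 137.2 million years to D

Sorted youngest-first by Ma: B (9.48), E (98.1), D (235.3), A (363.5), F (627), C (2220).
The second youngest is E at 98.1 Ma, which lies in 145–66 Ma: the Cretaceous.
The third youngest is D at 235.3 Ma; separation = |98.1 − 235.3| = 137.2 Myr.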